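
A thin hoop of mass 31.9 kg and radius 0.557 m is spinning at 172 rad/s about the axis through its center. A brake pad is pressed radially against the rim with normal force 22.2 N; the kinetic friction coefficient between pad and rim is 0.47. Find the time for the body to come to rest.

I = MR² = (31.9)(0.557)² = 9.897 kg·m².
Friction force f = μN = (0.47)(22.2) = 10.43 N at the rim; torque magnitude τ = fR = 5.812 N·m, opposing ω.
|α| = τ/I = 5.812/9.897 = 0.5872 rad/s² (deceleration).
0 = ω₀ − |α|t ⇒ t = ω₀/|α| = 172/0.5872 = 292.9 s.

t ≈ 293 s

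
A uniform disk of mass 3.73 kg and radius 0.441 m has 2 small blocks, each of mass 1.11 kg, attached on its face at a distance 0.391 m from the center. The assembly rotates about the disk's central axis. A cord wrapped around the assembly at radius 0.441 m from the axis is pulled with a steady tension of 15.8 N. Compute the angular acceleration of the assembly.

α ≈ 9.92 rad/s²

I_disk = ½MR² = ½(3.73)(0.441)² = 0.3627 kg·m².
I_blocks = 2·m·r² = 2(1.11)(0.391)² = 0.3394 kg·m².
Total I = 0.7021 kg·m².
τ = F r = (15.8)(0.441) = 6.968 N·m.
α = τ/I = 6.968/0.7021 = 9.924 rad/s².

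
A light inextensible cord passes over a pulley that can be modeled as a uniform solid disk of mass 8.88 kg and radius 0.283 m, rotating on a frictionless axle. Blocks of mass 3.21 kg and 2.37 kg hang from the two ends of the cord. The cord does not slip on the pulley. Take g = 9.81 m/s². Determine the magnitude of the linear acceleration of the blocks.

I = ½MR² = (1/2)(8.88)(0.283)² = 0.3556 kg·m².
Heavier block: m₁g − T₁ = m₁a. Lighter block: T₂ − m₂g = m₂a.
Pulley: (T₁ − T₂)R = Iα = I(a/R), so T₁ − T₂ = (I/R²)a = (1/2)M_p a = 4.440·a.
Adding the three: (m₁ − m₂)g = (m₁ + m₂ + 4.440)a, so a = (3.21 − 2.37)(9.81)/(3.21 + 2.37 + 4.440) = 0.8224 m/s².

a ≈ 0.822 m/s²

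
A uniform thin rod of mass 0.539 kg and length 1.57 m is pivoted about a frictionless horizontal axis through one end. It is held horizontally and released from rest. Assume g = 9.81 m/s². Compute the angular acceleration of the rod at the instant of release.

About the pivot, I = (1/3)ML² = (1/3)(0.539)(1.57)² = 0.4429 kg·m².
The weight acts at the center, a distance L/2 = 0.7850 m from the pivot; τ = Mg(L/2) = 4.151 N·m.
α = τ/I = 4.151/0.4429 = 9.373 rad/s².

α ≈ 9.37 rad/s²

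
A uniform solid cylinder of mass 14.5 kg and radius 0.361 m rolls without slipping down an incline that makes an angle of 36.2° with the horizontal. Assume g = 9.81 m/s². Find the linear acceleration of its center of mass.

a ≈ 3.86 m/s²

Translation along the incline: Mg sinθ − f = Ma.
Rotation about the center: fR = Iα with I = ½MR². No-slip gives a = αR, so f = (I/R²)a = (1/2)M a.
Substituting: Mg sinθ = (1 + 0.5000)Ma, so a = g sinθ/(1 + 0.5000) = (9.81) sin 36.2° / 1.500 = 3.863 m/s².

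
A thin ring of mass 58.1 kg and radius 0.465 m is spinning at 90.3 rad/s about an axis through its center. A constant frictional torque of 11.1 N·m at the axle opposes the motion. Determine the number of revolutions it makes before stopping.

I = MR² = (58.1)(0.465)² = 12.56 kg·m².
The net torque has magnitude 11.1 N·m, opposing ω.
|α| = τ/I = 11.10/12.56 = 0.8836 rad/s² (deceleration).
ω² = ω₀² − 2|α|θ with ω = 0 ⇒ θ = ω₀²/(2|α|) = 4614 rad = 734.4 rev.

≈ 734 revolutions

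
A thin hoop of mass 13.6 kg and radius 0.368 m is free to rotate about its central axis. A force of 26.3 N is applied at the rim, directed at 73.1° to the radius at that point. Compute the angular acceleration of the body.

I = MR² = (13.6)(0.368)² = 1.842 kg·m².
Only the tangential component produces torque: τ = F R sinθ = (26.3)(0.368) sin 73.1° = 9.260 N·m.
Newton's second law for rotation, τ = Iα, gives α = τ/I = 9.260/1.842 = 5.028 rad/s².

α ≈ 5.03 rad/s²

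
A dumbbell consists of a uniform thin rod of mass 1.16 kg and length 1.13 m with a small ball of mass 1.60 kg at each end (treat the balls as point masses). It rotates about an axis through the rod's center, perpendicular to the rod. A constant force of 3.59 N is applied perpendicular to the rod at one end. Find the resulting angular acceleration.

α ≈ 1.77 rad/s²

I_rod = (1/12)ML² = (1/12)(1.16)(1.13)² = 0.1234 kg·m².
I_balls = 2·m·(L/2)² = 2(1.60)(0.5650)² = 1.022 kg·m².
Total I = 1.145 kg·m².
τ = F·(L/2) = (3.59)(0.565) = 2.028 N·m.
α = τ/I = 2.028/1.145 = 1.772 rad/s².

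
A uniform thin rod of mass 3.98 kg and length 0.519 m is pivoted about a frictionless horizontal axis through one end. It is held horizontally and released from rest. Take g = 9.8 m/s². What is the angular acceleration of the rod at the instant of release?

About the pivot, I = (1/3)ML² = (1/3)(3.98)(0.519)² = 0.3574 kg·m².
The weight acts at the center, a distance L/2 = 0.2595 m from the pivot; τ = Mg(L/2) = 10.12 N·m.
α = τ/I = 10.12/0.3574 = 28.32 rad/s².
(Equivalently α = (3g/(2L)) = 28.32 rad/s².)

α ≈ 28.3 rad/s²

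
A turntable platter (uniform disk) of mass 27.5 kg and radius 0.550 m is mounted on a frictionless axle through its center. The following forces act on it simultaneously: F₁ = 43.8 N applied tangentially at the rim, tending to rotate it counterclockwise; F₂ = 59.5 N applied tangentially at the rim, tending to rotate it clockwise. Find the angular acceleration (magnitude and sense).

α ≈ 2.08 rad/s², clockwise

I = ½MR² = (1/2)(27.5)(0.550)² = 4.159 kg·m².
Taking counterclockwise as positive: τ₁ = +(43.8)(0.550) = +24.09 N·m; τ₂ = −(59.5)(0.550) = −32.73 N·m.
Net torque τ = -8.635 N·m.
α = τ/I = -8.635/4.159 = -2.076 rad/s².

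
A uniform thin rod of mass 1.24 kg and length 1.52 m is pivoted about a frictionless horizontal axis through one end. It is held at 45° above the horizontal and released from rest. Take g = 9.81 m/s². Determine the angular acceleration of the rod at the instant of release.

About the pivot, I = (1/3)ML² = (1/3)(1.24)(1.52)² = 0.9550 kg·m².
The weight acts at the center, a distance L/2 = 0.7600 m from the pivot; τ = Mg(L/2) cos 45° = 6.537 N·m.
α = τ/I = 6.537/0.9550 = 6.845 rad/s².
(Equivalently α = (3g/(2L)) cos 45° = 6.845 rad/s².)

α ≈ 6.85 rad/s²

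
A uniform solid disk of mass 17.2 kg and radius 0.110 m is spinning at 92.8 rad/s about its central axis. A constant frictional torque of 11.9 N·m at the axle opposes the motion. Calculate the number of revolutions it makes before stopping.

≈ 5.99 revolutions

I = ½MR² = (1/2)(17.2)(0.110)² = 0.1041 kg·m².
The net torque has magnitude 11.9 N·m, opposing ω.
|α| = τ/I = 11.90/0.1041 = 114.4 rad/s² (deceleration).
ω² = ω₀² − 2|α|θ with ω = 0 ⇒ θ = ω₀²/(2|α|) = 37.65 rad = 5.993 rev.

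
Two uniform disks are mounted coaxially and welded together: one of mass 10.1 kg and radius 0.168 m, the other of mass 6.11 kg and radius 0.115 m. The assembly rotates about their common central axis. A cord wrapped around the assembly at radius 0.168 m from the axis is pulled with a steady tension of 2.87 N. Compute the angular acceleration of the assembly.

I = ½M₁R₁² + ½M₂R₂² = ½(10.1)(0.168)² + ½(6.11)(0.115)² = 0.1829 kg·m².
τ = F r = (2.87)(0.168) = 0.4822 N·m.
α = τ/I = 0.4822/0.1829 = 2.636 rad/s².

α ≈ 2.64 rad/s²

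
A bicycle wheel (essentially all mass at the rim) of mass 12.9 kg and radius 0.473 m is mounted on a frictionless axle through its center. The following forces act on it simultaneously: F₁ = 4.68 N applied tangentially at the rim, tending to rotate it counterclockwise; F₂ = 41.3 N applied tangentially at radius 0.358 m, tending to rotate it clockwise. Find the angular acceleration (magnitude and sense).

α ≈ 4.36 rad/s², clockwise

I = MR² = (12.9)(0.473)² = 2.886 kg·m².
Taking counterclockwise as positive: τ₁ = +(4.68)(0.473) = +2.214 N·m; τ₂ = −(41.3)(0.358) = −14.79 N·m.
Net torque τ = -12.57 N·m.
α = τ/I = -12.57/2.886 = -4.356 rad/s².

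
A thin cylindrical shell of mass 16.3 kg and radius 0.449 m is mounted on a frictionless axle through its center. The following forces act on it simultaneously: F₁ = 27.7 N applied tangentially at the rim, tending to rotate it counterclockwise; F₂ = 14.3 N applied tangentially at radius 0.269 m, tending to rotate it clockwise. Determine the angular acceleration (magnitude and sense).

I = MR² = (16.3)(0.449)² = 3.286 kg·m².
Taking counterclockwise as positive: τ₁ = +(27.7)(0.449) = +12.44 N·m; τ₂ = −(14.3)(0.269) = −3.847 N·m.
Net torque τ = 8.591 N·m.
α = τ/I = 8.591/3.286 = 2.614 rad/s².

α ≈ 2.61 rad/s², counterclockwise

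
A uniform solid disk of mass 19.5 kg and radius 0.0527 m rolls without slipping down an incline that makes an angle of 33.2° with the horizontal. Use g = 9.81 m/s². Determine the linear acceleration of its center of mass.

a ≈ 3.58 m/s²

Translation along the incline: Mg sinθ − f = Ma.
Rotation about the center: fR = Iα with I = ½MR². No-slip gives a = αR, so f = (I/R²)a = (1/2)M a.
Substituting: Mg sinθ = (1 + 0.5000)Ma, so a = g sinθ/(1 + 0.5000) = (9.81) sin 33.2° / 1.500 = 3.581 m/s².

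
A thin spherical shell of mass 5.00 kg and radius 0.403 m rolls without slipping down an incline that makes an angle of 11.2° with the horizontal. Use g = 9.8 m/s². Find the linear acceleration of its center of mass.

Translation along the incline: Mg sinθ − f = Ma.
Rotation about the center: fR = Iα with I = (2/3)MR². No-slip gives a = αR, so f = (I/R²)a = (2/3)M a.
Substituting: Mg sinθ = (1 + 0.6667)Ma, so a = g sinθ/(1 + 0.6667) = (9.8) sin 11.2° / 1.667 = 1.142 m/s².

a ≈ 1.14 m/s²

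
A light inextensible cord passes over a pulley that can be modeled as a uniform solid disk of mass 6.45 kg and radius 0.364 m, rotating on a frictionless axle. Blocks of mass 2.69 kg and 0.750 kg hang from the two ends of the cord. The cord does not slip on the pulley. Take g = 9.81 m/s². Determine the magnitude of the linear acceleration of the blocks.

a ≈ 2.86 m/s²

I = ½MR² = (1/2)(6.45)(0.364)² = 0.4273 kg·m².
Heavier block: m₁g − T₁ = m₁a. Lighter block: T₂ − m₂g = m₂a.
Pulley: (T₁ − T₂)R = Iα = I(a/R), so T₁ − T₂ = (I/R²)a = (1/2)M_p a = 3.225·a.
Adding the three: (m₁ − m₂)g = (m₁ + m₂ + 3.225)a, so a = (2.69 − 0.750)(9.81)/(2.69 + 0.750 + 3.225) = 2.855 m/s².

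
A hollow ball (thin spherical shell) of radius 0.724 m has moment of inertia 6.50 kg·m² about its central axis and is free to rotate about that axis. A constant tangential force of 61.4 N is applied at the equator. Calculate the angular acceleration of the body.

τ = F R = (61.4)(0.724) = 44.45 N·m.
From τ = Iα: α = 44.45/6.500 = 6.839 rad/s².

α ≈ 6.84 rad/s²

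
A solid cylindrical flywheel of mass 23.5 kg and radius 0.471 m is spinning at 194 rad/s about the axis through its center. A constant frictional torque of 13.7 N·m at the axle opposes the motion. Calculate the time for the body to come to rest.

t ≈ 36.9 s

I = ½MR² = (1/2)(23.5)(0.471)² = 2.607 kg·m².
The net torque has magnitude 13.7 N·m, opposing ω.
|α| = τ/I = 13.70/2.607 = 5.256 rad/s² (deceleration).
0 = ω₀ − |α|t ⇒ t = ω₀/|α| = 194/5.256 = 36.91 s.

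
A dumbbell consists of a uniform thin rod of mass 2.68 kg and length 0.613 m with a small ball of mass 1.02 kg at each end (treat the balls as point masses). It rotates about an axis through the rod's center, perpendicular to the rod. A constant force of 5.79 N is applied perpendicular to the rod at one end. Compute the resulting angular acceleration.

α ≈ 6.44 rad/s²

I_rod = (1/12)ML² = (1/12)(2.68)(0.613)² = 0.08392 kg·m².
I_balls = 2·m·(L/2)² = 2(1.02)(0.3065)² = 0.1916 kg·m².
Total I = 0.2756 kg·m².
τ = F·(L/2) = (5.79)(0.306) = 1.775 N·m.
α = τ/I = 1.775/0.2756 = 6.440 rad/s².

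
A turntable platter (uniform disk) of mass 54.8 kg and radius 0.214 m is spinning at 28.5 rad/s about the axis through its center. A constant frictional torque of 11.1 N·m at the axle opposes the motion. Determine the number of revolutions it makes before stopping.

≈ 7.31 revolutions

I = ½MR² = (1/2)(54.8)(0.214)² = 1.255 kg·m².
The net torque has magnitude 11.1 N·m, opposing ω.
|α| = τ/I = 11.10/1.255 = 8.846 rad/s² (deceleration).
ω² = ω₀² − 2|α|θ with ω = 0 ⇒ θ = ω₀²/(2|α|) = 45.91 rad = 7.307 rev.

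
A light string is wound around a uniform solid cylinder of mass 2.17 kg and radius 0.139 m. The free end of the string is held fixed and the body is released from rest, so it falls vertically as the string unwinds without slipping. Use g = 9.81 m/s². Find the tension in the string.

T ≈ 7.10 N

Translation: Mg − T = Ma. Rotation about the center: TR = Iα with I = ½MR².
With a = αR: T = (I/R²)a = (1/2)M a, so Mg = (1 + 0.5000)Ma.
a = g/(1 + 0.5000) = 9.81/1.500 = 6.540 m/s².
T = 0.5000·M·a = (0.5000)(2.17)(6.540) = 7.096 N.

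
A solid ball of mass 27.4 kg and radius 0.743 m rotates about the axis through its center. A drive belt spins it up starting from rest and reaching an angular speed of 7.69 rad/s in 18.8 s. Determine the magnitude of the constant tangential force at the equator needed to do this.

F ≈ 3.33 N

I = (2/5)MR² = (2/5)(27.4)(0.743)² = 6.050 kg·m².
α = Δω/Δt = (7.69 − 0)/18.8 = 0.4090 rad/s².
The required torque is τ = Iα = (6.050)(0.4090) = 2.475 N·m.
A tangential force at the equator gives τ = FR, so F = τ/R = 2.475/0.743 = 3.331 N.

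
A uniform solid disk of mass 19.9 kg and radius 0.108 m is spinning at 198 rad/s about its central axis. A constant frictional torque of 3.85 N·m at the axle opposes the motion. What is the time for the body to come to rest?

t ≈ 5.97 s

I = ½MR² = (1/2)(19.9)(0.108)² = 0.1161 kg·m².
The net torque has magnitude 3.85 N·m, opposing ω.
|α| = τ/I = 3.850/0.1161 = 33.17 rad/s² (deceleration).
0 = ω₀ − |α|t ⇒ t = ω₀/|α| = 198/33.17 = 5.969 s.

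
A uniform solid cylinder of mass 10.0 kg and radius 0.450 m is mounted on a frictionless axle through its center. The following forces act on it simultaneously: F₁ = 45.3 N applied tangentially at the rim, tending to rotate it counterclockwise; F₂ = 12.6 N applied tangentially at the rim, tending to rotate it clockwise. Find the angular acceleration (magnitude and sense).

α ≈ 14.5 rad/s², counterclockwise

I = ½MR² = (1/2)(10.0)(0.450)² = 1.012 kg·m².
Taking counterclockwise as positive: τ₁ = +(45.3)(0.450) = +20.38 N·m; τ₂ = −(12.6)(0.450) = −5.670 N·m.
Net torque τ = 14.71 N·m.
α = τ/I = 14.71/1.012 = 14.53 rad/s².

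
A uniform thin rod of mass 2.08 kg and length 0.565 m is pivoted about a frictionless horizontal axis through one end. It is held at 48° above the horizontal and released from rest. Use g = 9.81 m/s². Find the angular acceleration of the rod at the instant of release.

About the pivot, I = (1/3)ML² = (1/3)(2.08)(0.565)² = 0.2213 kg·m².
The weight acts at the center, a distance L/2 = 0.2825 m from the pivot; τ = Mg(L/2) cos 48° = 3.857 N·m.
α = τ/I = 3.857/0.2213 = 17.43 rad/s².
(Equivalently α = (3g/(2L)) cos 48° = 17.43 rad/s².)

α ≈ 17.4 rad/s²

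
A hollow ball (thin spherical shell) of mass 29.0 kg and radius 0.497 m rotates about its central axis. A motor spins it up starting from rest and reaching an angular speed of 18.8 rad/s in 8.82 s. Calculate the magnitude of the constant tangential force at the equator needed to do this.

I = (2/3)MR² = (2/3)(29.0)(0.497)² = 4.776 kg·m².
α = Δω/Δt = (18.8 − 0)/8.82 = 2.132 rad/s².
The required torque is τ = Iα = (4.776)(2.132) = 10.18 N·m.
A tangential force at the equator gives τ = FR, so F = τ/R = 10.18/0.497 = 20.48 N.

F ≈ 20.5 N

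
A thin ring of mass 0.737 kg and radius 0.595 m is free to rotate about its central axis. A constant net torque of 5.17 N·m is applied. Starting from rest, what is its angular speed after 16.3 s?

ω ≈ 323 rad/s

I = MR² = (0.737)(0.595)² = 0.2609 kg·m².
α = τ/I = 5.17/0.2609 = 19.81 rad/s².
ω = ω₀ + αt = 0 + (19.81)(16.3) = 323.0 rad/s.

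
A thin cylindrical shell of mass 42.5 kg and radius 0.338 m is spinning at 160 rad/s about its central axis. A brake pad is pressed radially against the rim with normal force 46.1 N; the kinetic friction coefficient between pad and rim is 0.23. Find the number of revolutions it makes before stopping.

I = MR² = (42.5)(0.338)² = 4.855 kg·m².
Friction force f = μN = (0.23)(46.1) = 10.60 N at the rim; torque magnitude τ = fR = 3.584 N·m, opposing ω.
|α| = τ/I = 3.584/4.855 = 0.7381 rad/s² (deceleration).
ω² = ω₀² − 2|α|θ with ω = 0 ⇒ θ = ω₀²/(2|α|) = 17340 rad = 2760 rev.

≈ 2760 revolutions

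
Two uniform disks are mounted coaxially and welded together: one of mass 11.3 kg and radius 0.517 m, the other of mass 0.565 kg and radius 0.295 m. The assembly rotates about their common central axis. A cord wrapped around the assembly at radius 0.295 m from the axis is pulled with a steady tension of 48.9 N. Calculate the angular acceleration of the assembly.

I = ½M₁R₁² + ½M₂R₂² = ½(11.3)(0.517)² + ½(0.565)(0.295)² = 1.535 kg·m².
τ = F r = (48.9)(0.295) = 14.43 N·m.
α = τ/I = 14.43/1.535 = 9.399 rad/s².

α ≈ 9.40 rad/s²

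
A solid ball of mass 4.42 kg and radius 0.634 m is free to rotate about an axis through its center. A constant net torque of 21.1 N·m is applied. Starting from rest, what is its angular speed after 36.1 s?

ω ≈ 1070 rad/s

I = (2/5)MR² = (2/5)(4.42)(0.634)² = 0.7107 kg·m².
α = τ/I = 21.1/0.7107 = 29.69 rad/s².
ω = ω₀ + αt = 0 + (29.69)(36.1) = 1072 rad/s.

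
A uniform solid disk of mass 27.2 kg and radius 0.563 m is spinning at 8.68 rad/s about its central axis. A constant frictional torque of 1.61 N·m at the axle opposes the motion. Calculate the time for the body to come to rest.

I = ½MR² = (1/2)(27.2)(0.563)² = 4.311 kg·m².
The net torque has magnitude 1.61 N·m, opposing ω.
|α| = τ/I = 1.610/4.311 = 0.3735 rad/s² (deceleration).
0 = ω₀ − |α|t ⇒ t = ω₀/|α| = 8.68/0.3735 = 23.24 s.

t ≈ 23.2 s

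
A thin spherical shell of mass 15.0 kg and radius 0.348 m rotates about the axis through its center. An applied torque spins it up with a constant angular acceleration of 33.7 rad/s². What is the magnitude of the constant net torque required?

τ ≈ 40.8 N·m

I = (2/3)MR² = (2/3)(15.0)(0.348)² = 1.211 kg·m².
τ = Iα = (1.211)(33.70) = 40.81 N·m.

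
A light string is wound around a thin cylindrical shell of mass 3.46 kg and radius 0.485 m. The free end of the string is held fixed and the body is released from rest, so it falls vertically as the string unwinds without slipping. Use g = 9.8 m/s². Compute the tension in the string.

Translation: Mg − T = Ma. Rotation about the center: TR = Iα with I = MR².
With a = αR: T = (I/R²)a = M a, so Mg = (1 + 1.000)Ma.
a = g/(1 + 1.000) = 9.8/2.000 = 4.900 m/s².
T = 1.000·M·a = (1.000)(3.46)(4.900) = 16.95 N.

T ≈ 17.0 N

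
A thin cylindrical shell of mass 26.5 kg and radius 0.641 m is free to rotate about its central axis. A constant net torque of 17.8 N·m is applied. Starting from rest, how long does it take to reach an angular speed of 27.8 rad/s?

t ≈ 17.0 s

I = MR² = (26.5)(0.641)² = 10.89 kg·m².
α = τ/I = 17.8/10.89 = 1.635 rad/s².
ω = αt ⇒ t = ω/α = 27.8/1.635 = 17.01 s.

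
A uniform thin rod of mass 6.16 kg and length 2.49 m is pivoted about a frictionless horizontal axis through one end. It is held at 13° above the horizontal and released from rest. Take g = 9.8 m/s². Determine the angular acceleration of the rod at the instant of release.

About the pivot, I = (1/3)ML² = (1/3)(6.16)(2.49)² = 12.73 kg·m².
The weight acts at the center, a distance L/2 = 1.245 m from the pivot; τ = Mg(L/2) cos 13° = 73.23 N·m.
α = τ/I = 73.23/12.73 = 5.752 rad/s².

α ≈ 5.75 rad/s²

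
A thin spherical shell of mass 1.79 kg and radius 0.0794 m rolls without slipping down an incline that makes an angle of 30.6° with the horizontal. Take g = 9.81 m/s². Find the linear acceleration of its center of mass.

Translation along the incline: Mg sinθ − f = Ma.
Rotation about the center: fR = Iα with I = (2/3)MR². No-slip gives a = αR, so f = (I/R²)a = (2/3)M a.
Substituting: Mg sinθ = (1 + 0.6667)Ma, so a = g sinθ/(1 + 0.6667) = (9.81) sin 30.6° / 1.667 = 2.996 m/s².

a ≈ 3.00 m/s²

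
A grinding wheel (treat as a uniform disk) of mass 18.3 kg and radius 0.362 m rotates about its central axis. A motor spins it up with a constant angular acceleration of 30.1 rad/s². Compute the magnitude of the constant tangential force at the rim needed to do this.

F ≈ 99.7 N

I = ½MR² = (1/2)(18.3)(0.362)² = 1.199 kg·m².
The required torque is τ = Iα = (1.199)(30.10) = 36.09 N·m.
A tangential force at the rim gives τ = FR, so F = τ/R = 36.09/0.362 = 99.70 N.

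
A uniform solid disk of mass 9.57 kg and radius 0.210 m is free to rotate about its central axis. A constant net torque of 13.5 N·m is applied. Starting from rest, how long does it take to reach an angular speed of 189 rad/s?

t ≈ 2.95 s

I = ½MR² = (1/2)(9.57)(0.210)² = 0.2110 kg·m².
α = τ/I = 13.5/0.2110 = 63.98 rad/s².
ω = αt ⇒ t = ω/α = 189/63.98 = 2.954 s.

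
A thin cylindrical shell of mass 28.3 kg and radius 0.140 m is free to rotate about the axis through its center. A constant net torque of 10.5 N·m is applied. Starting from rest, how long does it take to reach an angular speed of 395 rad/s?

t ≈ 20.9 s

I = MR² = (28.3)(0.140)² = 0.5547 kg·m².
α = τ/I = 10.5/0.5547 = 18.93 rad/s².
ω = αt ⇒ t = ω/α = 395/18.93 = 20.87 s.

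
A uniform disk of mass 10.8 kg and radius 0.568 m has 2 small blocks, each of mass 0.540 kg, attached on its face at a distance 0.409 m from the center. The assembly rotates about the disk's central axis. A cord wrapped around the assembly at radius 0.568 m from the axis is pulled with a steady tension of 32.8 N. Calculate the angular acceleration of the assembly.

α ≈ 9.69 rad/s²

I_disk = ½MR² = ½(10.8)(0.568)² = 1.742 kg·m².
I_blocks = 2·m·r² = 2(0.540)(0.409)² = 0.1807 kg·m².
Total I = 1.923 kg·m².
τ = F r = (32.8)(0.568) = 18.63 N·m.
α = τ/I = 18.63/1.923 = 9.689 rad/s².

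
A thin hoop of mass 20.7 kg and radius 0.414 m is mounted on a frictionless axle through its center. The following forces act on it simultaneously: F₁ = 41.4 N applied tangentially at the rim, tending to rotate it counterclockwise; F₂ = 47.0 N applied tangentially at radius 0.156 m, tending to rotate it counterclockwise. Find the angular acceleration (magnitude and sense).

α ≈ 6.90 rad/s², counterclockwise

I = MR² = (20.7)(0.414)² = 3.548 kg·m².
Taking counterclockwise as positive: τ₁ = +(41.4)(0.414) = +17.14 N·m; τ₂ = +(47.0)(0.156) = +7.332 N·m.
Net torque τ = 24.47 N·m.
α = τ/I = 24.47/3.548 = 6.897 rad/s².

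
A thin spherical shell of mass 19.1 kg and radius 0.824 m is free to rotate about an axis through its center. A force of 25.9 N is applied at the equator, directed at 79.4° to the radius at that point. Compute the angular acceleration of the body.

I = (2/3)MR² = (2/3)(19.1)(0.824)² = 8.646 kg·m².
Only the tangential component produces torque: τ = F R sinθ = (25.9)(0.824) sin 79.4° = 20.98 N·m.
Newton's second law for rotation, τ = Iα, gives α = τ/I = 20.98/8.646 = 2.426 rad/s².

α ≈ 2.43 rad/s²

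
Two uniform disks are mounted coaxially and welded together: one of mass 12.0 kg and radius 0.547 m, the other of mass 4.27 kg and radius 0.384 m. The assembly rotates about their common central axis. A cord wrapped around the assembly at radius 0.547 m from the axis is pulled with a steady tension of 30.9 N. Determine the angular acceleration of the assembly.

α ≈ 8.01 rad/s²

I = ½M₁R₁² + ½M₂R₂² = ½(12.0)(0.547)² + ½(4.27)(0.384)² = 2.110 kg·m².
τ = F r = (30.9)(0.547) = 16.90 N·m.
α = τ/I = 16.90/2.110 = 8.010 rad/s².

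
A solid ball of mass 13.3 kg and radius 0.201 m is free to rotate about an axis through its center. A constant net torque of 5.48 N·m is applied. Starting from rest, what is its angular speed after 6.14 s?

I = (2/5)MR² = (2/5)(13.3)(0.201)² = 0.2149 kg·m².
α = τ/I = 5.48/0.2149 = 25.50 rad/s².
ω = ω₀ + αt = 0 + (25.50)(6.14) = 156.5 rad/s.

ω ≈ 157 rad/s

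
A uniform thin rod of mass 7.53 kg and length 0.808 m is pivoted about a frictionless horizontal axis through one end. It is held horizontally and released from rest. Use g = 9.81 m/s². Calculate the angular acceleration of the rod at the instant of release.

α ≈ 18.2 rad/s²

About the pivot, I = (1/3)ML² = (1/3)(7.53)(0.808)² = 1.639 kg·m².
The weight acts at the center, a distance L/2 = 0.4040 m from the pivot; τ = Mg(L/2) = 29.84 N·m.
α = τ/I = 29.84/1.639 = 18.21 rad/s².
(Equivalently α = (3g/(2L)) = 18.21 rad/s².)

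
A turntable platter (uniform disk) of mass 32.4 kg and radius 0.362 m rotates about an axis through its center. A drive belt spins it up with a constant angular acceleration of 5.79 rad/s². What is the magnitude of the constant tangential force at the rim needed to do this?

I = ½MR² = (1/2)(32.4)(0.362)² = 2.123 kg·m².
The required torque is τ = Iα = (2.123)(5.790) = 12.29 N·m.
A tangential force at the rim gives τ = FR, so F = τ/R = 12.29/0.362 = 33.95 N.

F ≈ 34.0 N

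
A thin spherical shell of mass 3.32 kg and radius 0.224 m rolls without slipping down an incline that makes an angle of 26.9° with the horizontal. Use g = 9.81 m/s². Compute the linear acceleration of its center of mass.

a ≈ 2.66 m/s²

Translation along the incline: Mg sinθ − f = Ma.
Rotation about the center: fR = Iα with I = (2/3)MR². No-slip gives a = αR, so f = (I/R²)a = (2/3)M a.
Substituting: Mg sinθ = (1 + 0.6667)Ma, so a = g sinθ/(1 + 0.6667) = (9.81) sin 26.9° / 1.667 = 2.663 m/s².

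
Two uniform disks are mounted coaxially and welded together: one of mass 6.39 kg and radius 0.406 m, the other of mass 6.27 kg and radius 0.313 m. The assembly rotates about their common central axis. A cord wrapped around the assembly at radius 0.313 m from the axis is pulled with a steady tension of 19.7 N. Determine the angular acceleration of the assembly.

α ≈ 7.40 rad/s²

I = ½M₁R₁² + ½M₂R₂² = ½(6.39)(0.406)² + ½(6.27)(0.313)² = 0.8338 kg·m².
τ = F r = (19.7)(0.313) = 6.166 N·m.
α = τ/I = 6.166/0.8338 = 7.395 rad/s².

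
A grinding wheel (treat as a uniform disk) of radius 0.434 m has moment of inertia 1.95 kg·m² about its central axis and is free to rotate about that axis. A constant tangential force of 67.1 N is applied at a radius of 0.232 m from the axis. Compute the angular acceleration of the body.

α ≈ 7.98 rad/s²

τ = F·r = (67.1)(0.232) = 15.57 N·m.
Newton's second law for rotation, τ = Iα, gives α = τ/I = 15.57/1.950 = 7.983 rad/s².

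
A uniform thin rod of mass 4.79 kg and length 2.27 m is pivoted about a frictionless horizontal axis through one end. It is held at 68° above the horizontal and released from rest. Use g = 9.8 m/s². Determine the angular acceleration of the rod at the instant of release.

α ≈ 2.43 rad/s²

About the pivot, I = (1/3)ML² = (1/3)(4.79)(2.27)² = 8.227 kg·m².
The weight acts at the center, a distance L/2 = 1.135 m from the pivot; τ = Mg(L/2) cos 68° = 19.96 N·m.
α = τ/I = 19.96/8.227 = 2.426 rad/s².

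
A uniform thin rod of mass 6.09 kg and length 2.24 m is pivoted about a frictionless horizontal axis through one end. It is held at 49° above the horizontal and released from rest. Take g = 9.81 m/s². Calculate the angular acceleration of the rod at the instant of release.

α ≈ 4.31 rad/s²

About the pivot, I = (1/3)ML² = (1/3)(6.09)(2.24)² = 10.19 kg·m².
The weight acts at the center, a distance L/2 = 1.120 m from the pivot; τ = Mg(L/2) cos 49° = 43.90 N·m.
α = τ/I = 43.90/10.19 = 4.310 rad/s².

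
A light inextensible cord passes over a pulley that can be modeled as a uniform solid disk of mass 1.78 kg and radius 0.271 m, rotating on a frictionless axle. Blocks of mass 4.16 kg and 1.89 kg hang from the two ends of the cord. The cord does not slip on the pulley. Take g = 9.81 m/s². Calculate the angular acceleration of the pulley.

I = ½MR² = (1/2)(1.78)(0.271)² = 0.06536 kg·m².
Heavier block: m₁g − T₁ = m₁a. Lighter block: T₂ − m₂g = m₂a.
Pulley: (T₁ − T₂)R = Iα = I(a/R), so T₁ − T₂ = (I/R²)a = (1/2)M_p a = 0.8900·a.
Adding the three: (m₁ − m₂)g = (m₁ + m₂ + 0.8900)a, so a = (4.16 − 1.89)(9.81)/(4.16 + 1.89 + 0.8900) = 3.209 m/s².
α = a/R = 3.209/0.271 = 11.84 rad/s².

α ≈ 11.8 rad/s²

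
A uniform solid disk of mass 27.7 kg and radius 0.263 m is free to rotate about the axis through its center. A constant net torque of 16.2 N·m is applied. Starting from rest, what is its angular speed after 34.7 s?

ω ≈ 587 rad/s

I = ½MR² = (1/2)(27.7)(0.263)² = 0.9580 kg·m².
α = τ/I = 16.2/0.9580 = 16.91 rad/s².
ω = ω₀ + αt = 0 + (16.91)(34.7) = 586.8 rad/s.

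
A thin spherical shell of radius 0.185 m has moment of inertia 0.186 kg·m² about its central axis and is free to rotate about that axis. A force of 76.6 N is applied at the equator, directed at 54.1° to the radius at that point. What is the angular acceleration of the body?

α ≈ 61.7 rad/s²

Only the tangential component produces torque: τ = F R sinθ = (76.6)(0.185) sin 54.1° = 11.48 N·m.
Newton's second law for rotation, τ = Iα, gives α = τ/I = 11.48/0.1860 = 61.72 rad/s².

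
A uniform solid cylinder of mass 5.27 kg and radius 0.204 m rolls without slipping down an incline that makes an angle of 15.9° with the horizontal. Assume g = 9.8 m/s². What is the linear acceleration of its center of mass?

Translation along the incline: Mg sinθ − f = Ma.
Rotation about the center: fR = Iα with I = ½MR². No-slip gives a = αR, so f = (I/R²)a = (1/2)M a.
Substituting: Mg sinθ = (1 + 0.5000)Ma, so a = g sinθ/(1 + 0.5000) = (9.8) sin 15.9° / 1.500 = 1.790 m/s².

a ≈ 1.79 m/s²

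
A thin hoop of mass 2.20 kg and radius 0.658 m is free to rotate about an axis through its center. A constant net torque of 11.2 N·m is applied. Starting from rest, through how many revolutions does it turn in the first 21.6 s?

I = MR² = (2.20)(0.658)² = 0.9525 kg·m².
α = τ/I = 11.2/0.9525 = 11.76 rad/s².
θ = ½αt² = ½(11.76)(21.6)² = 2743 rad.
Revolutions = θ/(2π) = 436.6.

≈ 437 revolutions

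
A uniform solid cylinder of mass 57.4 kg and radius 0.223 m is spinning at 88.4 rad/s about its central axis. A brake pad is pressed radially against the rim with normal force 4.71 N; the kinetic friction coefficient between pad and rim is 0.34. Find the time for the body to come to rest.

I = ½MR² = (1/2)(57.4)(0.223)² = 1.427 kg·m².
Friction force f = μN = (0.34)(4.71) = 1.601 N at the rim; torque magnitude τ = fR = 0.3571 N·m, opposing ω.
|α| = τ/I = 0.3571/1.427 = 0.2502 rad/s² (deceleration).
0 = ω₀ − |α|t ⇒ t = ω₀/|α| = 88.4/0.2502 = 353.3 s.

t ≈ 353 s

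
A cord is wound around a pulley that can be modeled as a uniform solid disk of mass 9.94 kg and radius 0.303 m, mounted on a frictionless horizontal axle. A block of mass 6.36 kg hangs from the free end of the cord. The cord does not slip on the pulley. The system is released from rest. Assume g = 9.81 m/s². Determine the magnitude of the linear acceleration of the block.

I = ½MR² = (1/2)(9.94)(0.303)² = 0.4563 kg·m².
Block: mg − T = ma. Pulley: TR = Iα. No-slip: a = αR, so T = (I/R²)a = 4.970·a.
Then mg = (m + 4.970)a, so a = (6.36)(9.81)/(6.36 + 4.970) = 5.507 m/s².

a ≈ 5.51 m/s²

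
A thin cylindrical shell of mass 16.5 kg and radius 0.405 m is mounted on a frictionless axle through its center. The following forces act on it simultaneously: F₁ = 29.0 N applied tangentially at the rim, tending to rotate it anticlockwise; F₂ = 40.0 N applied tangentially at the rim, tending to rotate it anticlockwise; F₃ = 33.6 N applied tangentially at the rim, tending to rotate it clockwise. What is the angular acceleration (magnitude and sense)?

I = MR² = (16.5)(0.405)² = 2.706 kg·m².
Taking anticlockwise as positive: τ₁ = +(29.0)(0.405) = +11.75 N·m; τ₂ = +(40.0)(0.405) = +16.20 N·m; τ₃ = −(33.6)(0.405) = −13.61 N·m.
Net torque τ = 14.34 N·m.
α = τ/I = 14.34/2.706 = 5.297 rad/s².

α ≈ 5.30 rad/s², anticlockwise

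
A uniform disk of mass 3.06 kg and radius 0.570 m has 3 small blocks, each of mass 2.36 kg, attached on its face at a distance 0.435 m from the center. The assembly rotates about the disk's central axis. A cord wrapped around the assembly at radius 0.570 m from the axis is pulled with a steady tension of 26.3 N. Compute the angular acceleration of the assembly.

I_disk = ½MR² = ½(3.06)(0.570)² = 0.4971 kg·m².
I_blocks = 3·m·r² = 3(2.36)(0.435)² = 1.340 kg·m².
Total I = 1.837 kg·m².
τ = F r = (26.3)(0.570) = 14.99 N·m.
α = τ/I = 14.99/1.837 = 8.161 rad/s².

α ≈ 8.16 rad/s²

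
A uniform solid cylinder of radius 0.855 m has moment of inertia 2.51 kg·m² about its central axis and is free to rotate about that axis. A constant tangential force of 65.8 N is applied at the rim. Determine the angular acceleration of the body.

τ = F R = (65.8)(0.855) = 56.26 N·m.
From τ = Iα: α = 56.26/2.510 = 22.41 rad/s².

α ≈ 22.4 rad/s²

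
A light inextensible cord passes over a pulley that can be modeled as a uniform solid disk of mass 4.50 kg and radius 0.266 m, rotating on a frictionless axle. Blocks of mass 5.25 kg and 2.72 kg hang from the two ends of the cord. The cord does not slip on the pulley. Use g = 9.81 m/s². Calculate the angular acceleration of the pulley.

α ≈ 9.13 rad/s²

I = ½MR² = (1/2)(4.50)(0.266)² = 0.1592 kg·m².
Heavier block: m₁g − T₁ = m₁a. Lighter block: T₂ − m₂g = m₂a.
Pulley: (T₁ − T₂)R = Iα = I(a/R), so T₁ − T₂ = (I/R²)a = (1/2)M_p a = 2.250·a.
Adding the three: (m₁ − m₂)g = (m₁ + m₂ + 2.250)a, so a = (5.25 − 2.72)(9.81)/(5.25 + 2.72 + 2.250) = 2.429 m/s².
α = a/R = 2.429/0.266 = 9.130 rad/s².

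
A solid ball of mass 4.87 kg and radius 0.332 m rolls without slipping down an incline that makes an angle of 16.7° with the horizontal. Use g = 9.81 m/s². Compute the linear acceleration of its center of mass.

a ≈ 2.01 m/s²

Translation along the incline: Mg sinθ − f = Ma.
Rotation about the center: fR = Iα with I = (2/5)MR². No-slip gives a = αR, so f = (I/R²)a = (2/5)M a.
Substituting: Mg sinθ = (1 + 0.4000)Ma, so a = g sinθ/(1 + 0.4000) = (9.81) sin 16.7° / 1.400 = 2.014 m/s².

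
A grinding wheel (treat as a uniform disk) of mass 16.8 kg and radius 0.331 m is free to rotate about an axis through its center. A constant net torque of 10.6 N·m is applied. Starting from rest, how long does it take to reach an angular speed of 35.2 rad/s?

I = ½MR² = (1/2)(16.8)(0.331)² = 0.9203 kg·m².
α = τ/I = 10.6/0.9203 = 11.52 rad/s².
ω = αt ⇒ t = ω/α = 35.2/11.52 = 3.056 s.

t ≈ 3.06 s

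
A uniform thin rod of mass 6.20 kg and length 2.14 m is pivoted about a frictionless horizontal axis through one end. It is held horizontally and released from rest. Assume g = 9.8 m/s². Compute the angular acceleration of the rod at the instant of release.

About the pivot, I = (1/3)ML² = (1/3)(6.20)(2.14)² = 9.465 kg·m².
The weight acts at the center, a distance L/2 = 1.070 m from the pivot; τ = Mg(L/2) = 65.01 N·m.
α = τ/I = 65.01/9.465 = 6.869 rad/s².
(Equivalently α = (3g/(2L)) = 6.869 rad/s².)

α ≈ 6.87 rad/s²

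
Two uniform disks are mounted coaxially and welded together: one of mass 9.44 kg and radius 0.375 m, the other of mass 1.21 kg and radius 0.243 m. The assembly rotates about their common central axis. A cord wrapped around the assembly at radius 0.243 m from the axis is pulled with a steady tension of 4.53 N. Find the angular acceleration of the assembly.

α ≈ 1.57 rad/s²

I = ½M₁R₁² + ½M₂R₂² = ½(9.44)(0.375)² + ½(1.21)(0.243)² = 0.6995 kg·m².
τ = F r = (4.53)(0.243) = 1.101 N·m.
α = τ/I = 1.101/0.6995 = 1.574 rad/s².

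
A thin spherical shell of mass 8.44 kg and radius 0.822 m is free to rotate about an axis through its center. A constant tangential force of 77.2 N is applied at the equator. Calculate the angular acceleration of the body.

I = (2/3)MR² = (2/3)(8.44)(0.822)² = 3.802 kg·m².
τ = F R = (77.2)(0.822) = 63.46 N·m.
From τ = Iα: α = 63.46/3.802 = 16.69 rad/s².

α ≈ 16.7 rad/s²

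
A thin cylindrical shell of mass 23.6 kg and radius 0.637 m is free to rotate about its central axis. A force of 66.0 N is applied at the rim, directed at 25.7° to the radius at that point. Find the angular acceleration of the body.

α ≈ 1.90 rad/s²

I = MR² = (23.6)(0.637)² = 9.576 kg·m².
Only the tangential component produces torque: τ = F R sinθ = (66.0)(0.637) sin 25.7° = 18.23 N·m.
From τ = Iα: α = 18.23/9.576 = 1.904 rad/s².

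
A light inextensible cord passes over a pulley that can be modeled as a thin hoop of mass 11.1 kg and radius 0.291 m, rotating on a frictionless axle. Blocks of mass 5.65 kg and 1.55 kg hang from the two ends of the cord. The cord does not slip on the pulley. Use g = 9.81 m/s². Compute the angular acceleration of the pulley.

I = MR² = (11.1)(0.291)² = 0.9400 kg·m².
Heavier block: m₁g − T₁ = m₁a. Lighter block: T₂ − m₂g = m₂a.
Pulley: (T₁ − T₂)R = Iα = I(a/R), so T₁ − T₂ = (I/R²)a = 1·M_p a = 11.10·a.
Adding the three: (m₁ − m₂)g = (m₁ + m₂ + 11.10)a, so a = (5.65 − 1.55)(9.81)/(5.65 + 1.55 + 11.10) = 2.198 m/s².
α = a/R = 2.198/0.291 = 7.553 rad/s².

α ≈ 7.55 rad/s²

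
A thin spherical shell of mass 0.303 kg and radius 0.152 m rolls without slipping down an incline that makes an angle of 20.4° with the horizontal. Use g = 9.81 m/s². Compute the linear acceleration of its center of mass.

a ≈ 2.05 m/s²

Translation along the incline: Mg sinθ − f = Ma.
Rotation about the center: fR = Iα with I = (2/3)MR². No-slip gives a = αR, so f = (I/R²)a = (2/3)M a.
Substituting: Mg sinθ = (1 + 0.6667)Ma, so a = g sinθ/(1 + 0.6667) = (9.81) sin 20.4° / 1.667 = 2.052 m/s².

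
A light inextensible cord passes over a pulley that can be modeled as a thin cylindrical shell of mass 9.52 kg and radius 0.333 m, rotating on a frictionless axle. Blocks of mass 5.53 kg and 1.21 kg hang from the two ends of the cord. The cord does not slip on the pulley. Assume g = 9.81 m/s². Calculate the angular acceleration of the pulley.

α ≈ 7.83 rad/s²

I = MR² = (9.52)(0.333)² = 1.056 kg·m².
Heavier block: m₁g − T₁ = m₁a. Lighter block: T₂ − m₂g = m₂a.
Pulley: (T₁ − T₂)R = Iα = I(a/R), so T₁ − T₂ = (I/R²)a = 1·M_p a = 9.520·a.
Adding the three: (m₁ − m₂)g = (m₁ + m₂ + 9.520)a, so a = (5.53 − 1.21)(9.81)/(5.53 + 1.21 + 9.520) = 2.606 m/s².
α = a/R = 2.606/0.333 = 7.827 rad/s².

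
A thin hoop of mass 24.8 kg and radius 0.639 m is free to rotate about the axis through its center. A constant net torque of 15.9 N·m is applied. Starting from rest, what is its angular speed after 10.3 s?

ω ≈ 16.2 rad/s

I = MR² = (24.8)(0.639)² = 10.13 kg·m².
α = τ/I = 15.9/10.13 = 1.570 rad/s².
ω = ω₀ + αt = 0 + (1.570)(10.3) = 16.17 rad/s.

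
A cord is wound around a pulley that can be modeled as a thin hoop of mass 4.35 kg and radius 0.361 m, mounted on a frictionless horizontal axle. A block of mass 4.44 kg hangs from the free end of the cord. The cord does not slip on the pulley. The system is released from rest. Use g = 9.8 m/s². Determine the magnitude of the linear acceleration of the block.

a ≈ 4.95 m/s²

I = MR² = (4.35)(0.361)² = 0.5669 kg·m².
Block: mg − T = ma. Pulley: TR = Iα. No-slip: a = αR, so T = (I/R²)a = 4.350·a.
Then mg = (m + 4.350)a, so a = (4.44)(9.8)/(4.44 + 4.350) = 4.950 m/s².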